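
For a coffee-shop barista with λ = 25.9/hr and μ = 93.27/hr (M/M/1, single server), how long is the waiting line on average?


ρ = 25.9/93.27 = 0.2777
Lq = ρ²/(1−ρ) = 0.07711/0.7223 = 0.1068

Final: 0.1068


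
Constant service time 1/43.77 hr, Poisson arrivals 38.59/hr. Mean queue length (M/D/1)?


ρ = 38.59/43.77 = 0.8817
M/D/1: Lq = ρ²/(2(1−ρ)) = 0.7773/(2·0.1183) = 3.28408

Final: 3.28408


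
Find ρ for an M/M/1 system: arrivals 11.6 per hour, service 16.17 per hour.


ρ = λ/μ = 11.6/16.17 = 0.7174

Final: 0.7174


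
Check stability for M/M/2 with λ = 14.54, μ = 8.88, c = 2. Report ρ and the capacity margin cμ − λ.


Total capacity cμ = 2·8.88 = 17.76/hr
ρ = λ/(cμ) = 14.54/17.76 = 0.8187
Stable ⇔ ρ < 1: YES
Spare capacity = cμ − λ = 17.76 − 14.54 = 3.22/hr

Final: ρ = 0.8187; stable; margin = 3.22/hr


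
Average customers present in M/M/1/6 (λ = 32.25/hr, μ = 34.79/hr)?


ρ = 32.25/34.79 = 0.9270
L = ρ[1 − (K+1)ρ^K + Kρ^(K+1)] / [(1−ρ)(1−ρ^(K+1))]
Numerator: 0.9270·(1 − 7·0.634529 + 6·0.588203) = 0.081122
Denominator: (0.07301)·(0.411797) = 0.030065
L = 0.081122/0.030065 = 2.6982

Final: 2.6982


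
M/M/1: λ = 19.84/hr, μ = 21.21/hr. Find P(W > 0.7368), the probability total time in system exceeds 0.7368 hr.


W ~ Exponential(μ−λ) for M/M/1.
μ − λ = 21.21 − 19.84 = 1.3700
P(W > t) = e^{−(μ−λ)t} = e^{−1.0094} = 0.364432

Final: 0.364432


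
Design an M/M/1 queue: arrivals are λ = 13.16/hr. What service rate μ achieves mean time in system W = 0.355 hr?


W = 1/(μ−λ) ⇒ μ − λ = 1/W = 1/0.355 = 2.8169
μ = λ + 1/W = 13.16 + 2.8169 = 15.9769 per hr

Final: 15.9769 /hr


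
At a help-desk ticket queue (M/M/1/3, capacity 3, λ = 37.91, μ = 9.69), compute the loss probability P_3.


ρ = λ/μ = 37.91/9.69 = 3.9123
P_K = (1−ρ)ρ^K/(1−ρ^(K+1)) = (-2.9123·59.881135)/(1 − 234.271808)
= -174.390673/-233.271808 = 0.747586

Final: 0.747586


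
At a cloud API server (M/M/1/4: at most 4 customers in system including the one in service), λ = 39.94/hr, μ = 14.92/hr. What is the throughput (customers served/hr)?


ρ = 2.6769; P_K = (1−ρ)ρ^4/(1−ρ^5) = 0.631030
λ_eff = λ(1 − P_K) = 39.94·(1 − 0.631030) = 39.94·0.368970 = 14.7367 /hr

Final: 14.7367 /hr


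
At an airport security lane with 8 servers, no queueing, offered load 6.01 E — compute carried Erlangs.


B(8,6.01) = 0.122431 (Erlang-B)
Carried load = a(1 − B) = 6.01·(1 − 0.122431) = 6.01·0.877569 = 5.2742 E

Final: 5.2742 Erlangs


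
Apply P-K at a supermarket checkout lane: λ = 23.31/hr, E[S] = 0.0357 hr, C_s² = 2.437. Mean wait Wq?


ρ = λ·E[S] = 23.31·0.0357 = 0.8322
E[S²] = E[S]²(1+C_s²) = 0.0357²·(1+2.437) = 0.004380
Wq = λ·E[S²]/(2(1−ρ)) = 23.31·0.004380/(2·0.1678) = 0.30419 hr

Final: 0.30419 hr


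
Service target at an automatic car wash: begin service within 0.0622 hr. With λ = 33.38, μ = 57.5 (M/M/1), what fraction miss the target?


ρ = 33.38/57.5 = 0.5805
P(Wq > t) = ρ·e^{−(μ−λ)t} = 0.5805·e^{−1.5003}
= 0.5805·0.223071 = 0.129498

Final: 0.129498


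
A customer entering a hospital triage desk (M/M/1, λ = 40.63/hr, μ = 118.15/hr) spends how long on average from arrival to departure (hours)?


W = 1/(μ−λ) = 1/(118.15 − 40.63) = 1/77.52 = 0.01290 hr

Final: 0.01290 hr


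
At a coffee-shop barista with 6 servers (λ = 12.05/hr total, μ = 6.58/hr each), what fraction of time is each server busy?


ρ = λ/(cμ) = 12.05/(6·6.58) = 12.05/39.48 = 0.3052

Final: 0.3052


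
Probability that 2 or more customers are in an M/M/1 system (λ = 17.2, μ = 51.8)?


ρ = 17.2/51.8 = 0.3320
P(N ≥ n) = ρ^n = 0.3320^2 = 0.110255

Final: 0.110255


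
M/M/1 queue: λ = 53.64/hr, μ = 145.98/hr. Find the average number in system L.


ρ = λ/μ = 53.64/145.98 = 0.3674
L = ρ/(1−ρ) = 0.3674/(1 − 0.3674) = 0.3674/0.6326 = 0.5809

Final: 0.5809


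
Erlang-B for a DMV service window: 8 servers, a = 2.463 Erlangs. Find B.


B(c,a) = (a^c/c!) / Σ_{k=0}^{c} a^k/k!
a^8/8! = 0.033589
Σ terms (k=0..8): 1.00000 + 2.46300 + 3.03318 + 2.49024 + 1.53337 + 0.75534 + 0.31007 + 0.10910 + 0.03359 = 11.727888
B = 0.033589/11.727888 = 0.002864

Final: 0.002864


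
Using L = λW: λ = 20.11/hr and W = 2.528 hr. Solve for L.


L = λW = 20.11·2.528 = 50.8381

Final: 50.8381


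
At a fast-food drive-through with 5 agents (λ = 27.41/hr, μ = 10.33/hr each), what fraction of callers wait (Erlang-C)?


a = λ/μ = 2.6534; ρ = a/5 = 0.5307
P₀ = 0.068080 (from M/M/c formula)
C(c,a) = [a^c/(c!(1−ρ))]·P₀ = [131.53568/(120·0.4693)]·0.068080
= 2.33561·0.068080 = 0.159008

Final: 0.159008


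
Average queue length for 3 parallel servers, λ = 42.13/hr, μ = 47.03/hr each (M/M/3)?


a = λ/μ = 0.8958; ρ = a/3 = 0.2986
P₀ = 0.405208
Lq = P₀·a^c·ρ / (c!·(1−ρ)²) = 0.405208·0.71887·0.2986/(6·0.49196)
= 0.02947

Final: 0.02947


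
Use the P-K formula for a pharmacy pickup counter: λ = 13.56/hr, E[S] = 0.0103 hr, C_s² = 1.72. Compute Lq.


ρ = λ·E[S] = 13.56·0.0103 = 0.1397
Lq = ρ²(1+C_s²)/(2(1−ρ)) = 0.01951·(1+1.72)/(2·0.8603)
= 0.01951·2.7200/1.7207 = 0.03084

Final: 0.03084


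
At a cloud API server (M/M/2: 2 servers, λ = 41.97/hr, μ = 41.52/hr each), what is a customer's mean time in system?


a = 1.0108; ρ = 0.5054; P₀ = 0.328534
Lq = P₀·a^c·ρ/(c!(1−ρ)²) = 0.34681
Wq = Lq/λ = 0.34681/41.97 = 0.008263 hr
W = Wq + 1/μ = 0.008263 + 0.02408 = 0.03235 hr

Final: 0.03235 hr


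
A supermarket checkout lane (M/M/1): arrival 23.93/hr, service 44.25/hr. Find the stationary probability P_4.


ρ = 23.93/44.25 = 0.5408
P_n = (1−ρ)·ρ^n = (1 − 0.5408)·0.5408^4 = 0.4592·0.085530 = 0.039276

Final: 0.039276


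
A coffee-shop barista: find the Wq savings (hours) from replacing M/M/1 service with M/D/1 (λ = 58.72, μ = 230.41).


ρ = 58.72/230.41 = 0.2549
Wq(M/M/1) = ρ/(μ−λ) = 0.2549/171.69 = 0.001484 hr
Wq(M/D/1) = ρ/(2(μ−λ)) = 0.0007422 hr
Savings = 0.001484 − 0.0007422 = 0.0007422 hr

Final: 0.0007422 hr


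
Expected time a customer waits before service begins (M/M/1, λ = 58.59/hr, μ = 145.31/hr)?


ρ = 58.59/145.31 = 0.4032
Wq = ρ/(μ−λ) = 0.4032/(145.31 − 58.59) = 0.4032/86.72 = 0.004650 hr

Final: 0.004650 hr


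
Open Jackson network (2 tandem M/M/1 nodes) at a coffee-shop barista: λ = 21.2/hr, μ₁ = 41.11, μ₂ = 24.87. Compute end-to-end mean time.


Each node sees arrival rate λ = 21.2/hr (tandem ⇒ throughput preserved).
W₁ = 1/(μ₁−λ) = 1/(41.11−21.2) = 0.05023 hr
W₂ = 1/(μ₂−λ) = 1/(24.87−21.2) = 0.27248 hr
W_total = W₁ + W₂ = 0.05023 + 0.27248 = 0.32271 hr

Final: 0.32271 hr


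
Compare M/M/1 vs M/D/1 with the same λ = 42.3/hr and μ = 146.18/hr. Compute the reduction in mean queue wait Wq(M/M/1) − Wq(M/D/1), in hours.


ρ = 42.3/146.18 = 0.2894
Wq(M/M/1) = ρ/(μ−λ) = 0.2894/103.88 = 0.002786 hr
Wq(M/D/1) = ρ/(2(μ−λ)) = 0.001393 hr
Savings = 0.002786 − 0.001393 = 0.001393 hr

Final: 0.001393 hr


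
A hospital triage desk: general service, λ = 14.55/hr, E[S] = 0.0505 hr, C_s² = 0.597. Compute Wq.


ρ = λ·E[S] = 14.55·0.0505 = 0.7348
E[S²] = E[S]²(1+C_s²) = 0.0505²·(1+0.597) = 0.004073
Wq = λ·E[S²]/(2(1−ρ)) = 14.55·0.004073/(2·0.2652) = 0.11171 hr

Final: 0.11171 hr


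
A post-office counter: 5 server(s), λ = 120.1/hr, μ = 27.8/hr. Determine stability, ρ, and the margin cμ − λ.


Total capacity cμ = 5·27.8 = 139.00/hr
ρ = λ/(cμ) = 120.1/139.00 = 0.8640
Stable ⇔ ρ < 1: YES
Spare capacity = cμ − λ = 139.00 − 120.1 = 18.90/hr

Final: ρ = 0.8640; stable; margin = 18.90/hr


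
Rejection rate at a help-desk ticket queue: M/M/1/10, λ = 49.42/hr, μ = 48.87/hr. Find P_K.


ρ = λ/μ = 49.42/48.87 = 1.0113
P_K = (1−ρ)ρ^K/(1−ρ^(K+1)) = (-0.01125·1.118418)/(1 − 1.131005)
= -0.012587/-0.131005 = 0.096081

Final: 0.096081


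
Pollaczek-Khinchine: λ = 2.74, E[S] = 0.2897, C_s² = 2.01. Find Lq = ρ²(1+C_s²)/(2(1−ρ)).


ρ = λ·E[S] = 2.74·0.2897 = 0.7938
Lq = ρ²(1+C_s²)/(2(1−ρ)) = 0.6301·(1+2.01)/(2·0.2062)
= 0.6301·3.0100/0.4124 = 4.59832

Final: 4.59832


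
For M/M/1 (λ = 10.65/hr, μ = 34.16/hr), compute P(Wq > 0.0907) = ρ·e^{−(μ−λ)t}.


ρ = 10.65/34.16 = 0.3118
P(Wq > t) = ρ·e^{−(μ−λ)t} = 0.3118·e^{−2.1324}
= 0.3118·0.118558 = 0.036962

Final: 0.036962


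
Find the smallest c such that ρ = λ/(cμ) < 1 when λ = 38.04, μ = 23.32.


Stability requires cμ > λ ⇔ c > λ/μ.
λ/μ = 38.04/23.32 = 1.6312
Minimum integer c = ⌊1.6312⌋ + 1 = 2
Check: 2·23.32 = 46.64 > 38.04, while 1·23.32 = 23.32 ≤ 38.04

Final: 2 servers


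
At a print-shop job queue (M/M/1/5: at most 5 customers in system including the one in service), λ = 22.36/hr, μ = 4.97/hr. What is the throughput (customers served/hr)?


ρ = 4.4990; P_K = (1−ρ)ρ^5/(1−ρ^6) = 0.777822
λ_eff = λ(1 − P_K) = 22.36·(1 − 0.777822) = 22.36·0.222178 = 4.9679 /hr

Final: 4.9679 /hr


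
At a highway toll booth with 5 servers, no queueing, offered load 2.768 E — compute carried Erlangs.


B(5,2.768) = 0.090674 (Erlang-B)
Carried load = a(1 − B) = 2.768·(1 − 0.090674) = 2.768·0.909326 = 2.5170 E

Final: 2.5170 Erlangs


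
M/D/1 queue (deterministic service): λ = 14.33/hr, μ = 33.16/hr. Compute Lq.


ρ = 14.33/33.16 = 0.4321
M/D/1: Lq = ρ²/(2(1−ρ)) = 0.1868/(2·0.5679) = 0.16444

Final: 0.16444


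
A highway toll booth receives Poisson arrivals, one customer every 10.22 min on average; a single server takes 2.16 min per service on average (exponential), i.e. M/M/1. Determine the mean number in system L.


λ = 60/10.22 = 5.8708 /hr
μ = 60/2.16 = 27.7778 /hr
ρ = λ/μ = 5.8708/27.7778 = 0.2114
L = ρ/(1−ρ) = 0.2114/0.7886 = 0.2680

Final: 0.2680


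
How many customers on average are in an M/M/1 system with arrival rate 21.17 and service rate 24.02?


ρ = λ/μ = 21.17/24.02 = 0.8813
L = ρ/(1−ρ) = 0.8813/(1 − 0.8813) = 0.8813/0.1187 = 7.4281

Final: 7.4281


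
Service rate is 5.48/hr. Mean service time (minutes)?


Mean service time = 1/μ = 1/5.48 hour = 0.18248 hour
In minutes: 0.18248 × 60 = 10.9489 min

Final: 10.9489 min


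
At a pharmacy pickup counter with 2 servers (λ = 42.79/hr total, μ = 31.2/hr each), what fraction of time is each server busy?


ρ = λ/(cμ) = 42.79/(2·31.2) = 42.79/62.40 = 0.6857

Final: 0.6857


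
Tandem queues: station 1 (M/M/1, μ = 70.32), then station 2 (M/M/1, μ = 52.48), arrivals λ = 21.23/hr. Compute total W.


Each node sees arrival rate λ = 21.23/hr (tandem ⇒ throughput preserved).
W₁ = 1/(μ₁−λ) = 1/(70.32−21.23) = 0.02037 hr
W₂ = 1/(μ₂−λ) = 1/(52.48−21.23) = 0.03200 hr
W_total = W₁ + W₂ = 0.02037 + 0.03200 = 0.05237 hr

Final: 0.05237 hr


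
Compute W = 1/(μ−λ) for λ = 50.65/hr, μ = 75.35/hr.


W = 1/(μ−λ) = 1/(75.35 − 50.65) = 1/24.70 = 0.04049 hr

Final: 0.04049 hr


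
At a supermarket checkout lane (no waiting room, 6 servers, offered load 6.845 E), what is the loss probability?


B(c,a) = (a^c/c!) / Σ_{k=0}^{c} a^k/k!
a^6/6! = 142.859202
Σ terms (k=0..6): 1.00000 + 6.84500 + 23.42701 + 53.45263 + 91.47082 + 125.22355 + 142.85920 = 444.278218
B = 142.859202/444.278218 = 0.321553

Final: 0.321553


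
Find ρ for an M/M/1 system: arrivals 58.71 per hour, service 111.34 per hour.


ρ = λ/μ = 58.71/111.34 = 0.5273

Final: 0.5273


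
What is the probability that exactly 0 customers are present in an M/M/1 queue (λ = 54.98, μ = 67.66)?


ρ = 54.98/67.66 = 0.8126
P_n = (1−ρ)·ρ^n = (1 − 0.8126)·0.8126^0 = 0.1874·1.000000 = 0.187408

Final: 0.187408


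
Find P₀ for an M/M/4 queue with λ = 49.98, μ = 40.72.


a = λ/μ = 49.98/40.72 = 1.2274; ρ = a/c = 0.3069
Σ_{k=0}^{3} a^k/k! (terms k=0..3) = 1.00000 + 1.22741 + 0.75326 + 0.30819 = 3.28886
Tail: a^4/(4!(1−ρ)) = 2.26962/(24·0.6931) = 0.13643
P₀ = 1/(3.28886 + 0.13643) = 1/3.42529 = 0.291946

Final: 0.291946


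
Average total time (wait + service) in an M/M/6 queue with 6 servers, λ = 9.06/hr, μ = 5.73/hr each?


a = 1.5812; ρ = 0.2635; P₀ = 0.205666
Lq = P₀·a^c·ρ/(c!(1−ρ)²) = 0.002169
Wq = Lq/λ = 0.002169/9.06 = 0.0002394 hr
W = Wq + 1/μ = 0.0002394 + 0.17452 = 0.17476 hr

Final: 0.17476 hr


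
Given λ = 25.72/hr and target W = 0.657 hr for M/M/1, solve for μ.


W = 1/(μ−λ) ⇒ μ − λ = 1/W = 1/0.657 = 1.5221
μ = λ + 1/W = 25.72 + 1.5221 = 27.2421 per hr

Final: 27.2421 /hr


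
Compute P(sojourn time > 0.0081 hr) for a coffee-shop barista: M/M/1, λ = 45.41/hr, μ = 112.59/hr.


W ~ Exponential(μ−λ) for M/M/1.
μ − λ = 112.59 − 45.41 = 67.1800
P(W > t) = e^{−(μ−λ)t} = e^{−0.5442} = 0.580330

Final: 0.580330


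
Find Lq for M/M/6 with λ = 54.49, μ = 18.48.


a = λ/μ = 2.9486; ρ = a/6 = 0.4914
P₀ = 0.051626
Lq = P₀·a^c·ρ / (c!·(1−ρ)²) = 0.051626·657.18712·0.4914/(720·0.25864)
= 0.08954

Final: 0.08954


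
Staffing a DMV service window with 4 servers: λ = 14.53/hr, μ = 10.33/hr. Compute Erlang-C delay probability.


a = λ/μ = 1.4066; ρ = a/4 = 0.3516
P₀ = 0.243238 (from M/M/c formula)
C(c,a) = [a^c/(c!(1−ρ))]·P₀ = [3.91436/(24·0.6484)]·0.243238
= 0.25156·0.243238 = 0.061188

Final: 0.061188


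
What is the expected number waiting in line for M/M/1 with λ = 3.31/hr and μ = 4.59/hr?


ρ = 3.31/4.59 = 0.7211
Lq = ρ²/(1−ρ) = 0.5200/0.2789 = 1.8648

Final: 1.8648


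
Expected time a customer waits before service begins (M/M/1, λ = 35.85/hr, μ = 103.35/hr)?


ρ = 35.85/103.35 = 0.3469
Wq = ρ/(μ−λ) = 0.3469/(103.35 − 35.85) = 0.3469/67.50 = 0.005139 hr

Final: 0.005139 hr


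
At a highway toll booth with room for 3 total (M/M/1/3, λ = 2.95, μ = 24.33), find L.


ρ = 2.95/24.33 = 0.1212
L = ρ[1 − (K+1)ρ^K + Kρ^(K+1)] / [(1−ρ)(1−ρ^(K+1))]
Numerator: 0.1212·(1 − 4·0.001783 + 3·0.0002161) = 0.120464
Denominator: (0.8788)·(0.999784) = 0.878561
L = 0.120464/0.878561 = 0.1371

Final: 0.1371


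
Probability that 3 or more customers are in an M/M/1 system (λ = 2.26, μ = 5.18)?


ρ = 2.26/5.18 = 0.4363
P(N ≥ n) = ρ^n = 0.4363^3 = 0.083049

Final: 0.083049


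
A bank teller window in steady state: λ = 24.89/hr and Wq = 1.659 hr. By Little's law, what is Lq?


Lq = λWq = 24.89·1.659 = 41.2925

Final: 41.2925


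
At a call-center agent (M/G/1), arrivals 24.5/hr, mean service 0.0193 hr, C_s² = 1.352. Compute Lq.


ρ = λ·E[S] = 24.5·0.0193 = 0.4729
Lq = ρ²(1+C_s²)/(2(1−ρ)) = 0.2236·(1+1.352)/(2·0.5272)
= 0.2236·2.3520/1.0543 = 0.49879

Final: 0.49879


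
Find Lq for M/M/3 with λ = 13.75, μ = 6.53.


a = λ/μ = 2.1057; ρ = a/3 = 0.7019
P₀ = 0.094857
Lq = P₀·a^c·ρ / (c!·(1−ρ)²) = 0.094857·9.33617·0.7019/(6·0.08887)
= 1.16573

Final: 1.16573


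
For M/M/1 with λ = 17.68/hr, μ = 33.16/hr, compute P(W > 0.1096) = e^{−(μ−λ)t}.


W ~ Exponential(μ−λ) for M/M/1.
μ − λ = 33.16 − 17.68 = 15.4800
P(W > t) = e^{−(μ−λ)t} = e^{−1.6966} = 0.183304

Final: 0.183304


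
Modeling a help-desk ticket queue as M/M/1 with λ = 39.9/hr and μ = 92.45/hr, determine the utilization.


ρ = λ/μ = 39.9/92.45 = 0.4316

Final: 0.4316


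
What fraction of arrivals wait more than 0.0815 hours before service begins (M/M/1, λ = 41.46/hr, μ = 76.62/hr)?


ρ = 41.46/76.62 = 0.5411
P(Wq > t) = ρ·e^{−(μ−λ)t} = 0.5411·e^{−2.8655}
= 0.5411·0.056952 = 0.030818

Final: 0.030818


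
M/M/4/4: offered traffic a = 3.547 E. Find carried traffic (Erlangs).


B(4,3.547) = 0.265185 (Erlang-B)
Carried load = a(1 − B) = 3.547·(1 − 0.265185) = 3.547·0.734815 = 2.6064 E

Final: 2.6064 Erlangs


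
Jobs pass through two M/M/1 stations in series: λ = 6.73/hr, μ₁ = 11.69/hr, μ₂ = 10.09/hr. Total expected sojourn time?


Each node sees arrival rate λ = 6.73/hr (tandem ⇒ throughput preserved).
W₁ = 1/(μ₁−λ) = 1/(11.69−6.73) = 0.20161 hr
W₂ = 1/(μ₂−λ) = 1/(10.09−6.73) = 0.29762 hr
W_total = W₁ + W₂ = 0.20161 + 0.29762 = 0.49923 hr

Final: 0.49923 hr


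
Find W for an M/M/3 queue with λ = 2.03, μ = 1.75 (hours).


a = 1.1600; ρ = 0.3867; P₀ = 0.307035
Lq = P₀·a^c·ρ/(c!(1−ρ)²) = 0.08210
Wq = Lq/λ = 0.08210/2.03 = 0.04044 hr
W = Wq + 1/μ = 0.04044 + 0.57143 = 0.61187 hr

Final: 0.61187 hr


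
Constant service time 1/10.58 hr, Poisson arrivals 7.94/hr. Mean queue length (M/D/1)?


ρ = 7.94/10.58 = 0.7505
M/D/1: Lq = ρ²/(2(1−ρ)) = 0.5632/(2·0.2495) = 1.12855

Final: 1.12855


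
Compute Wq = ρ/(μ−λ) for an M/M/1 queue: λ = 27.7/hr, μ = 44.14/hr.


ρ = 27.7/44.14 = 0.6275
Wq = ρ/(μ−λ) = 0.6275/(44.14 − 27.7) = 0.6275/16.44 = 0.03817 hr

Final: 0.03817 hr


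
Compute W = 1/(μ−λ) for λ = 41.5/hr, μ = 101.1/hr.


W = 1/(μ−λ) = 1/(101.1 − 41.5) = 1/59.60 = 0.01678 hr

Final: 0.01678 hr


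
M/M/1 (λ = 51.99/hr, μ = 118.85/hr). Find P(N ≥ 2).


ρ = 51.99/118.85 = 0.4374
P(N ≥ n) = ρ^n = 0.4374^2 = 0.191356

Final: 0.191356


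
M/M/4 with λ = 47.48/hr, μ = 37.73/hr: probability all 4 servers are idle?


a = λ/μ = 47.48/37.73 = 1.2584; ρ = a/c = 0.3146
Σ_{k=0}^{3} a^k/k! (terms k=0..3) = 1.00000 + 1.25842 + 0.79180 + 0.33214 = 3.38236
Tail: a^4/(4!(1−ρ)) = 2.50782/(24·0.6854) = 0.15246
P₀ = 1/(3.38236 + 0.15246) = 1/3.53481 = 0.282900

Final: 0.282900


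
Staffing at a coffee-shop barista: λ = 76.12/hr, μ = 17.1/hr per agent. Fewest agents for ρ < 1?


Stability requires cμ > λ ⇔ c > λ/μ.
λ/μ = 76.12/17.1 = 4.4515
Minimum integer c = ⌊4.4515⌋ + 1 = 5
Check: 5·17.1 = 85.50 > 76.12, while 4·17.1 = 68.40 ≤ 76.12

Final: 5 servers


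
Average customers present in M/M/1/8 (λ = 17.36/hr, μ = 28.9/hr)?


ρ = 17.36/28.9 = 0.6007
L = ρ[1 − (K+1)ρ^K + Kρ^(K+1)] / [(1−ρ)(1−ρ^(K+1))]
Numerator: 0.6007·(1 − 9·0.016952 + 8·0.010183) = 0.557981
Denominator: (0.3993)·(0.989817) = 0.395242
L = 0.557981/0.395242 = 1.4117

Final: 1.4117


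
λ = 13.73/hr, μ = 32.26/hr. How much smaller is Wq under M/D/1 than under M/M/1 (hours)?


ρ = 13.73/32.26 = 0.4256
Wq(M/M/1) = ρ/(μ−λ) = 0.4256/18.53 = 0.02297 hr
Wq(M/D/1) = ρ/(2(μ−λ)) = 0.01148 hr
Savings = 0.02297 − 0.01148 = 0.01148 hr

Final: 0.01148 hr


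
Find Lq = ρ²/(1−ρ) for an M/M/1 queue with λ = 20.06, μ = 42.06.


ρ = 20.06/42.06 = 0.4769
Lq = ρ²/(1−ρ) = 0.2275/0.5231 = 0.4349

Final: 0.4349


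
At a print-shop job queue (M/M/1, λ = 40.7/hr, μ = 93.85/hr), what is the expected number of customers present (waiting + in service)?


ρ = λ/μ = 40.7/93.85 = 0.4337
L = ρ/(1−ρ) = 0.4337/(1 − 0.4337) = 0.4337/0.5663 = 0.7658

Final: 0.7658


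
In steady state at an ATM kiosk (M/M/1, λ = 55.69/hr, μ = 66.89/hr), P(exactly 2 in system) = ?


ρ = 55.69/66.89 = 0.8326
P_n = (1−ρ)·ρ^n = (1 − 0.8326)·0.8326^2 = 0.1674·0.693158 = 0.116062

Final: 0.116062


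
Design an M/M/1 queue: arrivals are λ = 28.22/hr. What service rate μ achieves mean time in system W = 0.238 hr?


W = 1/(μ−λ) ⇒ μ − λ = 1/W = 1/0.238 = 4.2017
μ = λ + 1/W = 28.22 + 4.2017 = 32.4217 per hr

Final: 32.4217 /hr


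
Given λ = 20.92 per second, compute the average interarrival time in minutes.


Mean interarrival time = 1/λ = 1/20.92 second = 0.04780 second
In minutes: 0.04780 × 0.0166667 = 0.0007967 min

Final: 0.0007967 min


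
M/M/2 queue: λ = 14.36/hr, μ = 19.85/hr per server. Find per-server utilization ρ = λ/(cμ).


ρ = λ/(cμ) = 14.36/(2·19.85) = 14.36/39.70 = 0.3617

Final: 0.3617


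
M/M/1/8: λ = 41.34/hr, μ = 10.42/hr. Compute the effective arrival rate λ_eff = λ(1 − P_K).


ρ = 3.9674; P_K = (1−ρ)ρ^8/(1−ρ^9) = 0.747947
λ_eff = λ(1 − P_K) = 41.34·(1 − 0.747947) = 41.34·0.252053 = 10.4199 /hr

Final: 10.4199 /hr


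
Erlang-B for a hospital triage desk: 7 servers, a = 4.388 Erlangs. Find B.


B(c,a) = (a^c/c!) / Σ_{k=0}^{c} a^k/k!
a^7/7! = 6.214924
Σ terms (k=0..7): 1.00000 + 4.38800 + 9.62727 + 14.08149 + 15.44739 + 13.55663 + 9.91442 + 6.21492 = 74.230131
B = 6.214924/74.230131 = 0.083725

Final: 0.083725


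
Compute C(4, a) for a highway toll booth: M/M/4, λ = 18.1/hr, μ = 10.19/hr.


a = λ/μ = 1.7763; ρ = a/4 = 0.4441
P₀ = 0.165731 (from M/M/c formula)
C(c,a) = [a^c/(c!(1−ρ))]·P₀ = [9.95446/(24·0.5559)]·0.165731
= 0.74607·0.165731 = 0.123647

Final: 0.123647


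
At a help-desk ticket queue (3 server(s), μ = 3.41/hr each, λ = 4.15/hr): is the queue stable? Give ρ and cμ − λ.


Total capacity cμ = 3·3.41 = 10.23/hr
ρ = λ/(cμ) = 4.15/10.23 = 0.4057
Stable ⇔ ρ < 1: YES
Spare capacity = cμ − λ = 10.23 − 4.15 = 6.08/hr

Final: ρ = 0.4057; stable; margin = 6.08/hr


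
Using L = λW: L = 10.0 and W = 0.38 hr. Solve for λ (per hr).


λ = L/W = 10.0/0.38 = 26.3158 /hr

Final: 26.3158 /hr


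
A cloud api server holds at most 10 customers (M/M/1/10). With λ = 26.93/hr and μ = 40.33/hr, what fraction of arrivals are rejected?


ρ = λ/μ = 26.93/40.33 = 0.6677
P_K = (1−ρ)ρ^K/(1−ρ^(K+1)) = (0.3323·0.017623)/(1 − 0.011768)
= 0.005855/0.988232 = 0.005925

Final: 0.005925


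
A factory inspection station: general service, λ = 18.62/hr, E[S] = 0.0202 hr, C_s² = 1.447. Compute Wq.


ρ = λ·E[S] = 18.62·0.0202 = 0.3761
E[S²] = E[S]²(1+C_s²) = 0.0202²·(1+1.447) = 0.0009985
Wq = λ·E[S²]/(2(1−ρ)) = 18.62·0.0009985/(2·0.6239) = 0.01490 hr

Final: 0.01490 hr


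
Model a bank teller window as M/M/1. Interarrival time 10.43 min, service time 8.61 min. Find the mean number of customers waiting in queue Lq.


λ = 60/10.43 = 5.7526 /hr
μ = 60/8.61 = 6.9686 /hr
ρ = λ/μ = 5.7526/6.9686 = 0.8255
Lq = ρ²/(1−ρ) = 0.6815/0.1745 = 3.9053

Final: 3.9053


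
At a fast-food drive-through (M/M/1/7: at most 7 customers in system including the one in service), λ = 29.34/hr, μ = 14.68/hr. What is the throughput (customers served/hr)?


ρ = 1.9986; P_K = (1−ρ)ρ^7/(1−ρ^8) = 0.501629
λ_eff = λ(1 − P_K) = 29.34·(1 − 0.501629) = 29.34·0.498371 = 14.6222 /hr

Final: 14.6222 /hr


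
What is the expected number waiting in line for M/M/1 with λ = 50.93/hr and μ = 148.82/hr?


ρ = 50.93/148.82 = 0.3422
Lq = ρ²/(1−ρ) = 0.1171/0.6578 = 0.1781

Final: 0.1781


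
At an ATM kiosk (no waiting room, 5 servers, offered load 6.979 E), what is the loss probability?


B(c,a) = (a^c/c!) / Σ_{k=0}^{c} a^k/k!
a^5/5! = 137.970026
Σ terms (k=0..5): 1.00000 + 6.97900 + 24.35322 + 56.65371 + 98.84656 + 137.97003 = 325.802513
B = 137.970026/325.802513 = 0.423477

Final: 0.423477


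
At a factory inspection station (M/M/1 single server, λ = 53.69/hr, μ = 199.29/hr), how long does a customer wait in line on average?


ρ = 53.69/199.29 = 0.2694
Wq = ρ/(μ−λ) = 0.2694/(199.29 − 53.69) = 0.2694/145.60 = 0.001850 hr

Final: 0.001850 hr


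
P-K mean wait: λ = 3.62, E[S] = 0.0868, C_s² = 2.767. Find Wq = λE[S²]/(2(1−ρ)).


ρ = λ·E[S] = 3.62·0.0868 = 0.3142
E[S²] = E[S]²(1+C_s²) = 0.0868²·(1+2.767) = 0.028381
Wq = λ·E[S²]/(2(1−ρ)) = 3.62·0.028381/(2·0.6858) = 0.07491 hr

Final: 0.07491 hr


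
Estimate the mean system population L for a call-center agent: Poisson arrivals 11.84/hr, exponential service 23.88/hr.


ρ = λ/μ = 11.84/23.88 = 0.4958
L = ρ/(1−ρ) = 0.4958/(1 − 0.4958) = 0.4958/0.5042 = 0.9834

Final: 0.9834


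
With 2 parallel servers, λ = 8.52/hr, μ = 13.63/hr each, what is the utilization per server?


ρ = λ/(cμ) = 8.52/(2·13.63) = 8.52/27.26 = 0.3125

Final: 0.3125


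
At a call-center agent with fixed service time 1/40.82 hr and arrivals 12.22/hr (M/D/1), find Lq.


ρ = 12.22/40.82 = 0.2994
M/D/1: Lq = ρ²/(2(1−ρ)) = 0.08962/(2·0.7006) = 0.06395

Final: 0.06395


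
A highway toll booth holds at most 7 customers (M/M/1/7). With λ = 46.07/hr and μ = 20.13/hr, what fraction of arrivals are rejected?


ρ = λ/μ = 46.07/20.13 = 2.2886
P_K = (1−ρ)ρ^K/(1−ρ^(K+1)) = (-1.2886·328.867579)/(1 − 752.654216)
= -423.786637/-751.654216 = 0.563805

Final: 0.563805


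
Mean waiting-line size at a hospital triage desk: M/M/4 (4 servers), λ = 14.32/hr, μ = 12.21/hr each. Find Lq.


a = λ/μ = 1.1728; ρ = a/4 = 0.2932
P₀ = 0.308552
Lq = P₀·a^c·ρ / (c!·(1−ρ)²) = 0.308552·1.89195·0.2932/(24·0.49956)
= 0.01428

Final: 0.01428


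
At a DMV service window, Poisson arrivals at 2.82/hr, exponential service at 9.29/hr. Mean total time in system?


W = 1/(μ−λ) = 1/(9.29 − 2.82) = 1/6.47 = 0.1546 hr

Final: 0.1546 hr


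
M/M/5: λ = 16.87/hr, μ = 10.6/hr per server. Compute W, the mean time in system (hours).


a = 1.5915; ρ = 0.3183; P₀ = 0.203172
Lq = P₀·a^c·ρ/(c!(1−ρ)²) = 0.01184
Wq = Lq/λ = 0.01184/16.87 = 0.0007019 hr
W = Wq + 1/μ = 0.0007019 + 0.09434 = 0.09504 hr

Final: 0.09504 hr


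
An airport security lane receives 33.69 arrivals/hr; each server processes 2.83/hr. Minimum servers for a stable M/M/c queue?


Stability requires cμ > λ ⇔ c > λ/μ.
λ/μ = 33.69/2.83 = 11.9046
Minimum integer c = ⌊11.9046⌋ + 1 = 12
Check: 12·2.83 = 33.96 > 33.69, while 11·2.83 = 31.13 ≤ 33.69

Final: 12 servers


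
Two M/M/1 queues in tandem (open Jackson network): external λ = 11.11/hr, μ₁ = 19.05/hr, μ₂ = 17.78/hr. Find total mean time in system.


Each node sees arrival rate λ = 11.11/hr (tandem ⇒ throughput preserved).
W₁ = 1/(μ₁−λ) = 1/(19.05−11.11) = 0.12594 hr
W₂ = 1/(μ₂−λ) = 1/(17.78−11.11) = 0.14993 hr
W_total = W₁ + W₂ = 0.12594 + 0.14993 = 0.27587 hr

Final: 0.27587 hr


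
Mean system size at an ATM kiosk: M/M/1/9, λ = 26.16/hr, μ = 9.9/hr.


ρ = 26.16/9.9 = 2.6424
L = ρ[1 − (K+1)ρ^K + Kρ^(K+1)] / [(1−ρ)(1−ρ^(K+1))]
Numerator: 2.6424·(1 − 10·6280.914846 + 9·16596.841655) = 228737.296503
Denominator: (-1.6424)·(-16595.841655) = 27257.412657
L = 228737.296503/27257.412657 = 8.3917

Final: 8.3917


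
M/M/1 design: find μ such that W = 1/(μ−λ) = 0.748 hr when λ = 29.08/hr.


W = 1/(μ−λ) ⇒ μ − λ = 1/W = 1/0.748 = 1.3369
μ = λ + 1/W = 29.08 + 1.3369 = 30.4169 per hr

Final: 30.4169 /hr


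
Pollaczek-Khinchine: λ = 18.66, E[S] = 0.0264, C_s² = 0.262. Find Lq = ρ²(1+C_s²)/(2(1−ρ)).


ρ = λ·E[S] = 18.66·0.0264 = 0.4926
Lq = ρ²(1+C_s²)/(2(1−ρ)) = 0.2427·(1+0.262)/(2·0.5074)
= 0.2427·1.2620/1.0148 = 0.30181

Final: 0.30181


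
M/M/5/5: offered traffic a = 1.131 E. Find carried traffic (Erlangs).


B(5,1.131) = 0.004982 (Erlang-B)
Carried load = a(1 − B) = 1.131·(1 − 0.004982) = 1.131·0.995018 = 1.1254 E

Final: 1.1254 Erlangs


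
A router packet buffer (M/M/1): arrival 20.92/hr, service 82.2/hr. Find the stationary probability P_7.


ρ = 20.92/82.2 = 0.2545
P_n = (1−ρ)·ρ^n = (1 − 0.2545)·0.2545^7 = 0.7455·0.00006916 = 0.00005156

Final: 0.00005156


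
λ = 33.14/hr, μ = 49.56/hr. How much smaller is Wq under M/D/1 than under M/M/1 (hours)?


ρ = 33.14/49.56 = 0.6687
Wq(M/M/1) = ρ/(μ−λ) = 0.6687/16.42 = 0.04072 hr
Wq(M/D/1) = ρ/(2(μ−λ)) = 0.02036 hr
Savings = 0.04072 − 0.02036 = 0.02036 hr

Final: 0.02036 hr


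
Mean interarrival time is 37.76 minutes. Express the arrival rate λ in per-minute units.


λ = 1/(interarrival time) in consistent units.
1 minute = 1 min, so λ = 1/37.76 = 0.02648 per minute

Final: 0.02648 /min


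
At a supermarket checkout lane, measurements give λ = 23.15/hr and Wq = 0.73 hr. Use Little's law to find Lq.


Lq = λWq = 23.15·0.73 = 16.8995

Final: 16.8995


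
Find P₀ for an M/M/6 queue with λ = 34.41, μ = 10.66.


a = λ/μ = 34.41/10.66 = 3.2280; ρ = a/c = 0.5380
Σ_{k=0}^{5} a^k/k! (terms k=0..5) = 1.00000 + 3.22795 + 5.20985 + 5.60572 + 4.52375 + 2.92049 = 22.48776
Tail: a^6/(6!(1−ρ)) = 1131.26619/(720·0.4620) = 3.40082
P₀ = 1/(22.48776 + 3.40082) = 1/25.88858 = 0.038627

Final: 0.038627


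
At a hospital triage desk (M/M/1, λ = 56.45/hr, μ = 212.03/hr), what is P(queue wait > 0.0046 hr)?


ρ = 56.45/212.03 = 0.2662
P(Wq > t) = ρ·e^{−(μ−λ)t} = 0.2662·e^{−0.7157}
= 0.2662·0.488865 = 0.130154

Final: 0.130154


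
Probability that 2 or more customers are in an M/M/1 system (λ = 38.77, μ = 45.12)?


ρ = 38.77/45.12 = 0.8593
P(N ≥ n) = ρ^n = 0.8593^2 = 0.738335

Final: 0.738335


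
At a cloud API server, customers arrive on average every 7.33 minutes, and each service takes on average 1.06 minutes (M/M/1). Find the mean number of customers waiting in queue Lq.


λ = 60/7.33 = 8.1855 /hr
μ = 60/1.06 = 56.6038 /hr
ρ = λ/μ = 8.1855/56.6038 = 0.1446
Lq = ρ²/(1−ρ) = 0.02091/0.8554 = 0.02445

Final: 0.02445


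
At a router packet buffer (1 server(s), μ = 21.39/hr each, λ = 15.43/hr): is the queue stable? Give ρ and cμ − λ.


Total capacity cμ = 1·21.39 = 21.39/hr
ρ = λ/(cμ) = 15.43/21.39 = 0.7214
Stable ⇔ ρ < 1: YES
Spare capacity = cμ − λ = 21.39 − 15.43 = 5.96/hr

Final: ρ = 0.7214; stable; margin = 5.96/hr


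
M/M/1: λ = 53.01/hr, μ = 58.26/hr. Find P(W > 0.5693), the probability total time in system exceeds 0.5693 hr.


W ~ Exponential(μ−λ) for M/M/1.
μ − λ = 58.26 − 53.01 = 5.2500
P(W > t) = e^{−(μ−λ)t} = e^{−2.9888} = 0.050347

Final: 0.050347


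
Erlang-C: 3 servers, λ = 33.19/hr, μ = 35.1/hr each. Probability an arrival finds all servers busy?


a = λ/μ = 0.9456; ρ = a/3 = 0.3152
P₀ = 0.384849 (from M/M/c formula)
C(c,a) = [a^c/(c!(1−ρ))]·P₀ = [0.84547/(6·0.6848)]·0.384849
= 0.20577·0.384849 = 0.079190

Final: 0.079190


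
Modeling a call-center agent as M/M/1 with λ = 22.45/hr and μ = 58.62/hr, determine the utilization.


ρ = λ/μ = 22.45/58.62 = 0.3830

Final: 0.3830


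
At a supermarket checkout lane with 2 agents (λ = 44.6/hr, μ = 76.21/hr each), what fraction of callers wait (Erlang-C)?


a = λ/μ = 0.5852; ρ = a/2 = 0.2926
P₀ = 0.547254 (from M/M/c formula)
C(c,a) = [a^c/(c!(1−ρ))]·P₀ = [0.34249/(2·0.7074)]·0.547254
= 0.24208·0.547254 = 0.132479

Final: 0.132479


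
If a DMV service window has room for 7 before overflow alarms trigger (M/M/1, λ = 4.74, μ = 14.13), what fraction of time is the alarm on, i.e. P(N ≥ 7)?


ρ = 4.74/14.13 = 0.3355
P(N ≥ n) = ρ^n = 0.3355^7 = 0.0004780

Final: 0.0004780


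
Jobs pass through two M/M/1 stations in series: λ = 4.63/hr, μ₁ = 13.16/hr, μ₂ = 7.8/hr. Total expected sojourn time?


Each node sees arrival rate λ = 4.63/hr (tandem ⇒ throughput preserved).
W₁ = 1/(μ₁−λ) = 1/(13.16−4.63) = 0.11723 hr
W₂ = 1/(μ₂−λ) = 1/(7.8−4.63) = 0.31546 hr
W_total = W₁ + W₂ = 0.11723 + 0.31546 = 0.43269 hr

Final: 0.43269 hr


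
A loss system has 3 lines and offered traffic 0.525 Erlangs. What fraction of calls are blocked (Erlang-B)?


B(c,a) = (a^c/c!) / Σ_{k=0}^{c} a^k/k!
a^3/3! = 0.024117
Σ terms (k=0..3): 1.00000 + 0.52500 + 0.13781 + 0.02412 = 1.686930
B = 0.024117/1.686930 = 0.014296

Final: 0.014296


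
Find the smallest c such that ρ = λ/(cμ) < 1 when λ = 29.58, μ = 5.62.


Stability requires cμ > λ ⇔ c > λ/μ.
λ/μ = 29.58/5.62 = 5.2633
Minimum integer c = ⌊5.2633⌋ + 1 = 6
Check: 6·5.62 = 33.72 > 29.58, while 5·5.62 = 28.10 ≤ 29.58

Final: 6 servers


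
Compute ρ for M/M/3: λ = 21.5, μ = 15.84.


ρ = λ/(cμ) = 21.5/(3·15.84) = 21.5/47.52 = 0.4524

Final: 0.4524


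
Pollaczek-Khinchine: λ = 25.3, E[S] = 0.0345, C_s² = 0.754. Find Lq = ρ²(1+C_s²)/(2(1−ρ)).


ρ = λ·E[S] = 25.3·0.0345 = 0.8729
Lq = ρ²(1+C_s²)/(2(1−ρ)) = 0.7619·(1+0.754)/(2·0.1271)
= 0.7619·1.7540/0.2543 = 5.25488

Final: 5.25488


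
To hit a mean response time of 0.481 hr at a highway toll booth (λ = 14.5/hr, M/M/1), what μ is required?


W = 1/(μ−λ) ⇒ μ − λ = 1/W = 1/0.481 = 2.0790
μ = λ + 1/W = 14.5 + 2.0790 = 16.5790 per hr

Final: 16.5790 /hr


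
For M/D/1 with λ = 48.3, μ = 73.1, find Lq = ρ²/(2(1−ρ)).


ρ = 48.3/73.1 = 0.6607
M/D/1: Lq = ρ²/(2(1−ρ)) = 0.4366/(2·0.3393) = 0.64342

Final: 0.64342


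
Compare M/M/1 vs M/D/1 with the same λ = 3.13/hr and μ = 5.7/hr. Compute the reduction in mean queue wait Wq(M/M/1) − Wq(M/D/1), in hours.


ρ = 3.13/5.7 = 0.5491
Wq(M/M/1) = ρ/(μ−λ) = 0.5491/2.57 = 0.21367 hr
Wq(M/D/1) = ρ/(2(μ−λ)) = 0.10683 hr
Savings = 0.21367 − 0.10683 = 0.10683 hr

Final: 0.10683 hr


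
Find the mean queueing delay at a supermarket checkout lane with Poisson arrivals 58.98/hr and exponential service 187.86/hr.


ρ = 58.98/187.86 = 0.3140
Wq = ρ/(μ−λ) = 0.3140/(187.86 − 58.98) = 0.3140/128.88 = 0.002436 hr

Final: 0.002436 hr


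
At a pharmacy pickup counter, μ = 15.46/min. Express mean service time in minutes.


Mean service time = 1/μ = 1/15.46 minute = 0.06468 minute
In minutes: 0.06468 × 1 = 0.06468 min

Final: 0.06468 min


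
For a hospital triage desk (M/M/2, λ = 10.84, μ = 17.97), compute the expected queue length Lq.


a = λ/μ = 0.6032; ρ = a/2 = 0.3016
P₀ = 0.536554
Lq = P₀·a^c·ρ / (c!·(1−ρ)²) = 0.536554·0.36388·0.3016/(2·0.48774)
= 0.06037

Final: 0.06037


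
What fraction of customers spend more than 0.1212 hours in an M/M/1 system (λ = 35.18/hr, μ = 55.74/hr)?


W ~ Exponential(μ−λ) for M/M/1.
μ − λ = 55.74 − 35.18 = 20.5600
P(W > t) = e^{−(μ−λ)t} = e^{−2.4919} = 0.082755

Final: 0.082755


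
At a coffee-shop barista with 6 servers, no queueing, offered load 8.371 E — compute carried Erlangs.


B(6,8.371) = 0.409437 (Erlang-B)
Carried load = a(1 − B) = 8.371·(1 − 0.409437) = 8.371·0.590563 = 4.9436 E

Final: 4.9436 Erlangs


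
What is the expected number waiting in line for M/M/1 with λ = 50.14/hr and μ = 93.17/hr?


ρ = 50.14/93.17 = 0.5382
Lq = ρ²/(1−ρ) = 0.2896/0.4618 = 0.6271

Final: 0.6271


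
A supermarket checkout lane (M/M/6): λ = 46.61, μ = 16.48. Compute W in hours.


a = 2.8283; ρ = 0.4714; P₀ = 0.058420
Lq = P₀·a^c·ρ/(c!(1−ρ)²) = 0.07006
Wq = Lq/λ = 0.07006/46.61 = 0.001503 hr
W = Wq + 1/μ = 0.001503 + 0.06068 = 0.06218 hr

Final: 0.06218 hr


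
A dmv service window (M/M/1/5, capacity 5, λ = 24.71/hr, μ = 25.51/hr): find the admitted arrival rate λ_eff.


ρ = 0.9686; P_K = (1−ρ)ρ^5/(1−ρ^6) = 0.153678
λ_eff = λ(1 − P_K) = 24.71·(1 − 0.153678) = 24.71·0.846322 = 20.9126 /hr

Final: 20.9126 /hr


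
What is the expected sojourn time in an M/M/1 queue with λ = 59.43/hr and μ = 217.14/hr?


W = 1/(μ−λ) = 1/(217.14 − 59.43) = 1/157.71 = 0.006341 hr

Final: 0.006341 hr


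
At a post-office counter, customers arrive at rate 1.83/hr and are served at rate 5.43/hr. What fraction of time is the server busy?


ρ = λ/μ = 1.83/5.43 = 0.3370

Final: 0.3370


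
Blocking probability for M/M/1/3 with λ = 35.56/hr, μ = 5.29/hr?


ρ = λ/μ = 35.56/5.29 = 6.7221
P_K = (1−ρ)ρ^K/(1−ρ^(K+1)) = (-5.7221·303.751367)/(1 − 2041.852288)
= -1738.100921/-2040.852288 = 0.851654

Final: 0.851654


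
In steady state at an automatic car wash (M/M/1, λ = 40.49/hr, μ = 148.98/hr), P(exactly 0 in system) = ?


ρ = 40.49/148.98 = 0.2718
P_n = (1−ρ)·ρ^n = (1 − 0.2718)·0.2718^0 = 0.7282·1.000000 = 0.728219

Final: 0.728219


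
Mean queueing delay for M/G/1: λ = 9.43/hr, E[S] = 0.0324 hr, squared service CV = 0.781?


ρ = λ·E[S] = 9.43·0.0324 = 0.3055
E[S²] = E[S]²(1+C_s²) = 0.0324²·(1+0.781) = 0.001870
Wq = λ·E[S²]/(2(1−ρ)) = 9.43·0.001870/(2·0.6945) = 0.01269 hr

Final: 0.01269 hr


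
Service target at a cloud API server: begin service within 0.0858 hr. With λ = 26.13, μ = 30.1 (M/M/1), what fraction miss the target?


ρ = 26.13/30.1 = 0.8681
P(Wq > t) = ρ·e^{−(μ−λ)t} = 0.8681·e^{−0.3406}
= 0.8681·0.711325 = 0.617506

Final: 0.617506


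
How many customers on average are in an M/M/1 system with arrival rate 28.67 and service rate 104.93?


ρ = λ/μ = 28.67/104.93 = 0.2732
L = ρ/(1−ρ) = 0.2732/(1 − 0.2732) = 0.2732/0.7268 = 0.3760

Final: 0.3760


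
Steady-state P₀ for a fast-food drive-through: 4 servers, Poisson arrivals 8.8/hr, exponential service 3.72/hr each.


a = λ/μ = 8.8/3.72 = 2.3656; ρ = a/c = 0.5914
Σ_{k=0}^{3} a^k/k! (terms k=0..3) = 1.00000 + 2.36559 + 2.79801 + 2.20632 = 8.36992
Tail: a^4/(4!(1−ρ)) = 31.31547/(24·0.4086) = 3.19335
P₀ = 1/(8.36992 + 3.19335) = 1/11.56327 = 0.086481

Final: 0.086481


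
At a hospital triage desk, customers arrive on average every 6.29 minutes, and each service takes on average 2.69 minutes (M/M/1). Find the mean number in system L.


λ = 60/6.29 = 9.5390 /hr
μ = 60/2.69 = 22.3048 /hr
ρ = λ/μ = 9.5390/22.3048 = 0.4277
L = ρ/(1−ρ) = 0.4277/0.5723 = 0.7472

Final: 0.7472


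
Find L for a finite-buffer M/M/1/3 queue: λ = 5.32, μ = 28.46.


ρ = 5.32/28.46 = 0.1869
L = ρ[1 − (K+1)ρ^K + Kρ^(K+1)] / [(1−ρ)(1−ρ^(K+1))]
Numerator: 0.1869·(1 − 4·0.006532 + 3·0.001221) = 0.182730
Denominator: (0.8131)·(0.998779) = 0.812078
L = 0.182730/0.812078 = 0.2250

Final: 0.2250


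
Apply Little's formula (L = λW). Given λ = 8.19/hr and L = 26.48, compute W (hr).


W = L/λ = 26.48/8.19 = 3.2332 hr

Final: 3.2332 hr


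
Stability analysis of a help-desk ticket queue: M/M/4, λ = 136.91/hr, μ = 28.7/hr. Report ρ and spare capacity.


Total capacity cμ = 4·28.7 = 114.80/hr
ρ = λ/(cμ) = 136.91/114.80 = 1.1926
Stable ⇔ ρ < 1: NO
Spare capacity = cμ − λ = 114.80 − 136.91 = -22.11/hr

Final: ρ = 1.1926; unstable; margin = -22.11/hr


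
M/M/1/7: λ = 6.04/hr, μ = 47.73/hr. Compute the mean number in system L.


ρ = 6.04/47.73 = 0.1265
L = ρ[1 − (K+1)ρ^K + Kρ^(K+1)] / [(1−ρ)(1−ρ^(K+1))]
Numerator: 0.1265·(1 − 8·0.0000005197 + 7·0.00000006576) = 0.126545
Denominator: (0.8735)·(1.000000) = 0.873455
L = 0.126545/0.873455 = 0.1449

Final: 0.1449


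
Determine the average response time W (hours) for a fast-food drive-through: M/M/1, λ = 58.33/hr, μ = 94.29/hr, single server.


W = 1/(μ−λ) = 1/(94.29 − 58.33) = 1/35.96 = 0.02781 hr

Final: 0.02781 hr


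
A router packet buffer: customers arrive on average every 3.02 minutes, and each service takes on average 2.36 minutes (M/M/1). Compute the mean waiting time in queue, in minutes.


λ = 60/3.02 = 19.8675 /hr
μ = 60/2.36 = 25.4237 /hr
ρ = λ/μ = 19.8675/25.4237 = 0.7815
Wq = ρ/(μ−λ) = 0.7815/(25.4237−19.8675) = 0.14065 hr
In minutes: 0.14065·60 = 8.439 min

Final: 8.439 min


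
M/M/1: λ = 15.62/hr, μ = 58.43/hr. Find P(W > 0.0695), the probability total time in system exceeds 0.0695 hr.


W ~ Exponential(μ−λ) for M/M/1.
μ − λ = 58.43 − 15.62 = 42.8100
P(W > t) = e^{−(μ−λ)t} = e^{−2.9753} = 0.051032

Final: 0.051032


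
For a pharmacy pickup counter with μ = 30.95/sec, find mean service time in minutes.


Mean service time = 1/μ = 1/30.95 second = 0.03231 second
In minutes: 0.03231 × 0.0166667 = 0.0005385 min

Final: 0.0005385 min


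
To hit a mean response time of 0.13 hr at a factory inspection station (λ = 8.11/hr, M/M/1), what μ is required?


W = 1/(μ−λ) ⇒ μ − λ = 1/W = 1/0.13 = 7.6923
μ = λ + 1/W = 8.11 + 7.6923 = 15.8023 per hr

Final: 15.8023 /hr
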